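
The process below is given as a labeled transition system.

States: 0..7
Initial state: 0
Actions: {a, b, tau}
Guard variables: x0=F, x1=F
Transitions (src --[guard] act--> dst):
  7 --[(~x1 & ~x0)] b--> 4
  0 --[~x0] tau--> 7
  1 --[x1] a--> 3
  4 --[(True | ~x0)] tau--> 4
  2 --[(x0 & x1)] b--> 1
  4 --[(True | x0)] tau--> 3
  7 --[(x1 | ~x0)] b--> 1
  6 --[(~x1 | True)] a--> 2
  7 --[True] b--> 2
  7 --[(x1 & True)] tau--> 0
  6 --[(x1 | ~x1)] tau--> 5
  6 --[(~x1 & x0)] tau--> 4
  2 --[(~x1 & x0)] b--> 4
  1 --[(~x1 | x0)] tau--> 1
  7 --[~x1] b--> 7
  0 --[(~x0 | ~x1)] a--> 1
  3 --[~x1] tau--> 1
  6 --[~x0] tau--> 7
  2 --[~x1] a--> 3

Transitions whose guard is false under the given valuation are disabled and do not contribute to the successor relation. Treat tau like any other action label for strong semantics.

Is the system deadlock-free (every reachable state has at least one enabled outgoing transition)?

Reachable = {0,1,2,3,4,7}
  0: a→1  tau→7  [2 out]
  1: tau→1  [1 out]
  2: a→3  [1 out]
  3: tau→1  [1 out]
  4: tau→3  tau→4  [2 out]
  7: b→1  b→2  b→4  b→7  [4 out]

Answer: DEADLOCK-FREE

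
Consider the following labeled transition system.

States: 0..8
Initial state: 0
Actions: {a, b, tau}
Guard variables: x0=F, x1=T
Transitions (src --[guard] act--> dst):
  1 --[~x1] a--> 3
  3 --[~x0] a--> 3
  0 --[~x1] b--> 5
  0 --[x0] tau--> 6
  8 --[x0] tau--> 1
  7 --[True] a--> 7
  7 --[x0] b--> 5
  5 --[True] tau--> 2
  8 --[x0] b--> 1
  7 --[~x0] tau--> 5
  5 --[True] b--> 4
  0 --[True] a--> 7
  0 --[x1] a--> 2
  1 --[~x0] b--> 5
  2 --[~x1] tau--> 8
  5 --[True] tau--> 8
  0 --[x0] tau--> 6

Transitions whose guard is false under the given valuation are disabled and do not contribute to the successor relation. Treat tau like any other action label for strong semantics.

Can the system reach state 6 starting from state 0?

Answer: UNREACHABLE

Working:
9 transition(s) survive guard evaluation.
L0 = {0}
L1 = {2,7}  total {0,2,7}
L2 = {5}  total {0,2,5,7}
L3 = {4,8}  total {0,2,4,5,7,8}
R = {0,2,4,5,7,8}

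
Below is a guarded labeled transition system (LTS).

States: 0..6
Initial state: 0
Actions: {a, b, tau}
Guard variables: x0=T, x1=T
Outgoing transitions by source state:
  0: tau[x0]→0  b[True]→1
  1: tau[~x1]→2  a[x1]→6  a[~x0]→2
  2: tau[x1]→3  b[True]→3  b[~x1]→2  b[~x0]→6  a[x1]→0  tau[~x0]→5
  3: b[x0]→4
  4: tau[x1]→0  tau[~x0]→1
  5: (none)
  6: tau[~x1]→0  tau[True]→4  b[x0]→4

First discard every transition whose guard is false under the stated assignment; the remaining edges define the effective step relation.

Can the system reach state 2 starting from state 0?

Answer: UNREACHABLE

Analysis:
Guard filter leaves 10 enabled edge(s).
depth 0: {0}
depth 1: {1}  cumulative {0,1}
depth 2: {6}  cumulative {0,1,6}
depth 3: {4}  cumulative {0,1,4,6}
R = {0,1,4,6}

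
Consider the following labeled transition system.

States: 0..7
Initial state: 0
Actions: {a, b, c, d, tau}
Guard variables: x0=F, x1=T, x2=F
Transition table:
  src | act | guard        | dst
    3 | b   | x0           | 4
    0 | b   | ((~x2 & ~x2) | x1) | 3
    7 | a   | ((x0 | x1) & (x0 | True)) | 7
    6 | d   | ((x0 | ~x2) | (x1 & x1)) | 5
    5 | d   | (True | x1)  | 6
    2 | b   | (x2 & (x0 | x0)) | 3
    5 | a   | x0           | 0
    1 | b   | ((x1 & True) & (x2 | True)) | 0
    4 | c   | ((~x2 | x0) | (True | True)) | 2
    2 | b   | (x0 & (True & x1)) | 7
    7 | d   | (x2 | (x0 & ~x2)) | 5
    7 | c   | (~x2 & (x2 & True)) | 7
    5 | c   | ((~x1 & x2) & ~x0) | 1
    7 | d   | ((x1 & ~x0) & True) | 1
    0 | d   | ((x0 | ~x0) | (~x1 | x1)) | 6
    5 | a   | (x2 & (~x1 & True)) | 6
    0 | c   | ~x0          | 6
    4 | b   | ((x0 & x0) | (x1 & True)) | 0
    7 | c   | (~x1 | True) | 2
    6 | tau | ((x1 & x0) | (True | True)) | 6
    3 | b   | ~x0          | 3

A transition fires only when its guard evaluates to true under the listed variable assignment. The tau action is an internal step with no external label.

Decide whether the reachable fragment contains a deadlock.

Answer: DEADLOCK-FREE

Analysis:
Reach set: {0,3,5,6}
  0: b→3  c→6  d→6  [3 exit(s)]
  3: b→3  [1 exit(s)]
  5: d→6  [1 exit(s)]
  6: d→5  tau→6  [2 exit(s)]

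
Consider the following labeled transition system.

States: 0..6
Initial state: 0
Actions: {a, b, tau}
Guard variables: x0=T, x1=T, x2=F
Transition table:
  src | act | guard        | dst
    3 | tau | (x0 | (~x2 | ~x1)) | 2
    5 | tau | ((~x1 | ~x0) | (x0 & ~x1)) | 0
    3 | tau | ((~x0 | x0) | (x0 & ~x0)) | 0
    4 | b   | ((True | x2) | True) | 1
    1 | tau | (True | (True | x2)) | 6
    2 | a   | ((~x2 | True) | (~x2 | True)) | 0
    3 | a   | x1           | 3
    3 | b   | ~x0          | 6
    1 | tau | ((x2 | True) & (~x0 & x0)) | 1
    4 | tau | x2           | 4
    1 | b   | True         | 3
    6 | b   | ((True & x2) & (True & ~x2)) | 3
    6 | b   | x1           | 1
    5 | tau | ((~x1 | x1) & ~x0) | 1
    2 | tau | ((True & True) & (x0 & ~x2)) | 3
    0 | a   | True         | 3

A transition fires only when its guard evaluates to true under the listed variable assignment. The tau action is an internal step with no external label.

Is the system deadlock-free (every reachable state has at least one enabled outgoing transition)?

Answer: DEADLOCK-FREE

Trace:
Reach set: {0,2,3}
  0: a→3  [1 exit(s)]
  2: a→0  tau→3  [2 exit(s)]
  3: a→3  tau→0  tau→2  [3 exit(s)]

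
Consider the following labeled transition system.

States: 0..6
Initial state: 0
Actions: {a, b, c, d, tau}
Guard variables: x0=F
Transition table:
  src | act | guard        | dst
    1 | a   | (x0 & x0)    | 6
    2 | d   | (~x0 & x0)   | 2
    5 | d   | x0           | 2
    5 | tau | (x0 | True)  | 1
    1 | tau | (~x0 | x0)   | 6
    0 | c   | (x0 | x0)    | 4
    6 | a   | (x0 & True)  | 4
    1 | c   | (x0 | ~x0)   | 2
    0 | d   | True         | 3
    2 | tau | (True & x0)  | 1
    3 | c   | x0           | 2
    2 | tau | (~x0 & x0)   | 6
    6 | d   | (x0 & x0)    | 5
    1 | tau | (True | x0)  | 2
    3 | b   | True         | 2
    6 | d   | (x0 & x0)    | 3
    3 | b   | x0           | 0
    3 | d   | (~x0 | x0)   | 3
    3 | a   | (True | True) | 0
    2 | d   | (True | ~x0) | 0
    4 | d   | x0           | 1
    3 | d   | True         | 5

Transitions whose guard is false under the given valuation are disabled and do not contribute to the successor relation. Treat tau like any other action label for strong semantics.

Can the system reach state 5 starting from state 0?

Answer: REACHABLE

Working:
After dropping false guards: 10 live edges.
L0 = {0}
L1 = {3}  now seen {0,3}
L2 = {2,5}  now seen {0,2,3,5}
L3 = {1}  now seen {0,1,2,3,5}
L4 = {6}  now seen {0,1,2,3,5,6}
Reachable = {0,1,2,3,5,6}
witness 5: d·d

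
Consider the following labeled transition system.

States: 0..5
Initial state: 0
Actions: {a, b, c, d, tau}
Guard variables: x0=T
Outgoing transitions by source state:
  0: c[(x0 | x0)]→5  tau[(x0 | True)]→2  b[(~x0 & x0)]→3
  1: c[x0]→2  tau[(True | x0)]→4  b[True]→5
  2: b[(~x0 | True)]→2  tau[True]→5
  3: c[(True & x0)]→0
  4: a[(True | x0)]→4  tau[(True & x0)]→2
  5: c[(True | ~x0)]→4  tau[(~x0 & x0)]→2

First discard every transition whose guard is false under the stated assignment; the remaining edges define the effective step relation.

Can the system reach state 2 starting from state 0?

Answer: REACHABLE

Working:
11 transition(s) survive guard evaluation.
L0 = {0}
L1 = {2,5}  total {0,2,5}
L2 = {4}  total {0,2,4,5}
R = {0,2,4,5}
trace reaching 2: tau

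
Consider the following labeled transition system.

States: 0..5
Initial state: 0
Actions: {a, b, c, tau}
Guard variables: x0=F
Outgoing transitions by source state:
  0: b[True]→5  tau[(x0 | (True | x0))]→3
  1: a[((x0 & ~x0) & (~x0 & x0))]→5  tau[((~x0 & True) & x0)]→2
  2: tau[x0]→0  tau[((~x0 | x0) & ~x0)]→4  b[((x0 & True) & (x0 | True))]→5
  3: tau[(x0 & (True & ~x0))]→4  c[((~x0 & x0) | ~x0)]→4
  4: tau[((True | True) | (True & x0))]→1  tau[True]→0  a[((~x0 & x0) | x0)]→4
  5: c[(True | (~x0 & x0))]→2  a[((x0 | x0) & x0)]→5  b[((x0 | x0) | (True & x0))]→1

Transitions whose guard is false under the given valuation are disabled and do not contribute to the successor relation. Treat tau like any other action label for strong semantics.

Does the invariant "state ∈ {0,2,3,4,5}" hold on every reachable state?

Inv-set: {0,2,3,4,5}
Reach set: {0,1,2,3,4,5}
  0: ✓
  1: ✗ unsafe
  2: ✓
  3: ✓
  4: ✓
  5: ✓
counterexample path to 1: tau·c·tau

Answer: INVARIANT VIOLATED at state 1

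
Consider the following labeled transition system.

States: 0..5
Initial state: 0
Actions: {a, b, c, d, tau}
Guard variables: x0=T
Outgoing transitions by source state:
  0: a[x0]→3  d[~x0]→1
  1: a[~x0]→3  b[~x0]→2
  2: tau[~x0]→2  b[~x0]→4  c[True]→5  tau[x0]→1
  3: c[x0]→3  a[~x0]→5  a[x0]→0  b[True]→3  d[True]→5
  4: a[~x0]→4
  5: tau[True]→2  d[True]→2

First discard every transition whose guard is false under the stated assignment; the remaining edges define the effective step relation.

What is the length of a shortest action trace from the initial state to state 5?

Breadth-first toward 5:
  depth 0: {0}
  depth 1: {3}
  depth 2: {5}
5 enters at depth 2; path a·d

Answer: 2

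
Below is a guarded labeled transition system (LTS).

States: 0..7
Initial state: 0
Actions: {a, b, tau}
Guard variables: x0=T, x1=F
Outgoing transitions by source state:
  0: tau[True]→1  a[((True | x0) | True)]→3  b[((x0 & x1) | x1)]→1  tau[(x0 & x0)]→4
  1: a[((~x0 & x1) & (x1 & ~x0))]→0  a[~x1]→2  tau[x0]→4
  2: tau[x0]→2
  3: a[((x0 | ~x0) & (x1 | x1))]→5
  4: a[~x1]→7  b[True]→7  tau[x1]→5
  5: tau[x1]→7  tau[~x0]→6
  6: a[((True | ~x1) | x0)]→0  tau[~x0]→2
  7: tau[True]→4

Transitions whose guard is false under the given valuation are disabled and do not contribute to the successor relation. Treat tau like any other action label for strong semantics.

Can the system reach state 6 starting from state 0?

10 transition(s) survive guard evaluation.
Layer 0: {0}
Layer 1: {1,3,4}  now seen {0,1,3,4}
Layer 2: {2,7}  now seen {0,1,2,3,4,7}
R = {0,1,2,3,4,7}

Answer: UNREACHABLE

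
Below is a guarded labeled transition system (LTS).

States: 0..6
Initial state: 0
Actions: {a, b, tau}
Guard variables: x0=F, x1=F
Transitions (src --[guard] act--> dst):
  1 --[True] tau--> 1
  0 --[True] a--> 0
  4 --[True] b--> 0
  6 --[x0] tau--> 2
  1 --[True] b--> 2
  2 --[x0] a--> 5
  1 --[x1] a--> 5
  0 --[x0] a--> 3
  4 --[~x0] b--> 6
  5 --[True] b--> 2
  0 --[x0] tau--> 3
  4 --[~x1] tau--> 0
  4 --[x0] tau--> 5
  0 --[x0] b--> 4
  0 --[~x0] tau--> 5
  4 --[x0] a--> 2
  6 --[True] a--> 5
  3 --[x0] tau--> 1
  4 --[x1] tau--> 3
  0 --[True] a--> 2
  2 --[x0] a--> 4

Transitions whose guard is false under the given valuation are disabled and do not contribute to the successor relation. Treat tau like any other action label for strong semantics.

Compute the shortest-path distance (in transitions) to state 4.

Answer: UNREACHABLE

Working:
BFS to 4:
  Layer 0: {0}
  Layer 1: {2,5}
4 never appears.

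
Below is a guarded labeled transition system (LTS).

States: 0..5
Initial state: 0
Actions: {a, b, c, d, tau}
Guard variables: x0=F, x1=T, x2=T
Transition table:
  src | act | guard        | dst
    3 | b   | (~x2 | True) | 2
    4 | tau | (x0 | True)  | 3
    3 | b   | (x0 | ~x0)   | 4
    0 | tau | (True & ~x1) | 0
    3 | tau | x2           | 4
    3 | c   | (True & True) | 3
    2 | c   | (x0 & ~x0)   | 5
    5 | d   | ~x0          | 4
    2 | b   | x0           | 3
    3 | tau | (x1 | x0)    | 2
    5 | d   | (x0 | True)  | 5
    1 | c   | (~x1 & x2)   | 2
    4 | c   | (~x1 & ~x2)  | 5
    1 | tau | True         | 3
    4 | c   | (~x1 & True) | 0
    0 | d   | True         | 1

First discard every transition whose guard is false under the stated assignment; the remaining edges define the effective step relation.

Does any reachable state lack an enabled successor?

Answer: DEADLOCK at state 2

Analysis:
R = {0,1,2,3,4}
  0: d→1  [deg 1]
  1: tau→3  [deg 1]
  2: ∅  [STUCK]
  3: b→2  b→4  c→3  tau→2  tau→4  [deg 5]
  4: tau→3  [deg 1]
witness 2: d·tau·b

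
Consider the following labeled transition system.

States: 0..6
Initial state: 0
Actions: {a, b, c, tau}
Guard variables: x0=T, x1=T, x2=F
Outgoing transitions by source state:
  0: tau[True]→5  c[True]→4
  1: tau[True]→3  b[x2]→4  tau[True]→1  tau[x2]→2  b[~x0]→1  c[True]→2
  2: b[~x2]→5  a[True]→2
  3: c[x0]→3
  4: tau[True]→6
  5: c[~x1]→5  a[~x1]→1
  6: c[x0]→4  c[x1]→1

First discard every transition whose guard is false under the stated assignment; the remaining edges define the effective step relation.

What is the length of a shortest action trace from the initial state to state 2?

BFS to 2:
  depth 0: {0}
  depth 1: {4,5}
  depth 2: {6}
  depth 3: {1}
  depth 4: {2,3}
2 enters at depth 4; path c·tau·c·c

Answer: 4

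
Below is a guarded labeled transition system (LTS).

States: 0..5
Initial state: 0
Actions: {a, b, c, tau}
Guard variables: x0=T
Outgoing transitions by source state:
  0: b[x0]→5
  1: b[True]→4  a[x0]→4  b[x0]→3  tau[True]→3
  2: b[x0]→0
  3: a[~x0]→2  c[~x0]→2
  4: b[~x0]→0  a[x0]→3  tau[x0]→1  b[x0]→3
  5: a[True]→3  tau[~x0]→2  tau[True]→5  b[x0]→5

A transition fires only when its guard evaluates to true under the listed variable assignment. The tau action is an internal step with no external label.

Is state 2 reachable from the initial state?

Answer: UNREACHABLE

Analysis:
After dropping false guards: 12 live edges.
Layer 0: {0}
Layer 1: {5}  now seen {0,5}
Layer 2: {3}  now seen {0,3,5}
Reach set: {0,3,5}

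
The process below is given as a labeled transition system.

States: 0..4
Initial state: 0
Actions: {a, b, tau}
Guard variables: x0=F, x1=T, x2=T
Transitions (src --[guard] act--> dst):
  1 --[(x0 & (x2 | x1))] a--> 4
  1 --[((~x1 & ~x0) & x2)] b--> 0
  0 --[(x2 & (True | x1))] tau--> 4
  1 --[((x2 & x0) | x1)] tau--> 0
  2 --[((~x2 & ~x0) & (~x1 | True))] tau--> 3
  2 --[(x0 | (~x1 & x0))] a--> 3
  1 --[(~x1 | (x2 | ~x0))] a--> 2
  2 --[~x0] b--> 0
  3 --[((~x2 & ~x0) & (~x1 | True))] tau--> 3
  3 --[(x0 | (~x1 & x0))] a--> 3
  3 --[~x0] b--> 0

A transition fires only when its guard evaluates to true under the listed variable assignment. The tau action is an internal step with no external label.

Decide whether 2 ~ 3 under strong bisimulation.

Refine partition for ~:
  π0 = {{0,1,2,3,4}}
  π1 = {{0},{1},{2,3},{4}}
stable after 2 split(s): 4 block(s)
[2]={2,3}  [3]={2,3}

Answer: BISIMILAR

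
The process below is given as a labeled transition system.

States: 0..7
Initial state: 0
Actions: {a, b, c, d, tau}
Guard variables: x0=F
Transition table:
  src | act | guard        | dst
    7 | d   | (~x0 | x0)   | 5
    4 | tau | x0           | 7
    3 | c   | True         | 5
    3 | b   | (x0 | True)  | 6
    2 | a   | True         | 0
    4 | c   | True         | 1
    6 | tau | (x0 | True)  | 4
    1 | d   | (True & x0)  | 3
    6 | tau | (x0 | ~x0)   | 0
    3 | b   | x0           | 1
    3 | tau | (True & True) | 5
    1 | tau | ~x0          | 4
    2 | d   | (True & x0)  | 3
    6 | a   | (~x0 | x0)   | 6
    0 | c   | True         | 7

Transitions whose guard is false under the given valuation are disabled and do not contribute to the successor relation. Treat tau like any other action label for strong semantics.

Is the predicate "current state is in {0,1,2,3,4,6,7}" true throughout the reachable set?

Safe = {0,1,2,3,4,6,7}
Reach set: {0,5,7}
  0: ok
  5: VIOLATES
  7: ok
counterexample path to 5: c·d

Answer: INVARIANT VIOLATED at state 5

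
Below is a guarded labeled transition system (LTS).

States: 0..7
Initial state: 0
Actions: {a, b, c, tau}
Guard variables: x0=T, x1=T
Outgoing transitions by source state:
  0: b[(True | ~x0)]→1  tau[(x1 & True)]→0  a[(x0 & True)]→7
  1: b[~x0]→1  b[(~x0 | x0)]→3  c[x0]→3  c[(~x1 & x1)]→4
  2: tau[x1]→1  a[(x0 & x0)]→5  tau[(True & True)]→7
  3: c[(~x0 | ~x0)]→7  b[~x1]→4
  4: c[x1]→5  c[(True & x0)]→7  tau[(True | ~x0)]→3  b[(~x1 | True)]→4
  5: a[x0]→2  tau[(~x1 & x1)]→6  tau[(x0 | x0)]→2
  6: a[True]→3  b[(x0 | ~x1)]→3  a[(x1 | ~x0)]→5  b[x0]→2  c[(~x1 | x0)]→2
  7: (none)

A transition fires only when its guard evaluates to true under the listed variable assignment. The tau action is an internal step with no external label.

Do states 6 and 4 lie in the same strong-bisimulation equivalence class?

Answer: NOT BISIMILAR

Trace:
Compute ~ classes (split until stable):
  P[0] = {{0,1,2,3,4,5,6,7}}
  P[1] = {{0},{1},{2,5},{3,7},{4},{6}}
  P[2] = {{0},{1},{2},{3,7},{4},{5},{6}}
Fixed point at round 3; 7 class(es).
6∈{6}, 4∈{4}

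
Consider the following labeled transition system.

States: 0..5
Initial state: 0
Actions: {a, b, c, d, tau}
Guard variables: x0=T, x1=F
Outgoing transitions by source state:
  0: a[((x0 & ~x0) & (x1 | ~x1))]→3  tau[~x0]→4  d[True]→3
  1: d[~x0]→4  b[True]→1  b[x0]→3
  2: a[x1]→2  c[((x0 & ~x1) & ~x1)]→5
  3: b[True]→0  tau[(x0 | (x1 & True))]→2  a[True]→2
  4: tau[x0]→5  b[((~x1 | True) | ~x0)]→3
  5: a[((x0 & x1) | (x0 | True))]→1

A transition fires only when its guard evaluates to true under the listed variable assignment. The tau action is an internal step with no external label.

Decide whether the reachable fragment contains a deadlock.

Answer: DEADLOCK-FREE

Working:
R = {0,1,2,3,5}
  0: d→3  [1 out]
  1: b→1  b→3  [2 out]
  2: c→5  [1 out]
  3: a→2  b→0  tau→2  [3 out]
  5: a→1  [1 out]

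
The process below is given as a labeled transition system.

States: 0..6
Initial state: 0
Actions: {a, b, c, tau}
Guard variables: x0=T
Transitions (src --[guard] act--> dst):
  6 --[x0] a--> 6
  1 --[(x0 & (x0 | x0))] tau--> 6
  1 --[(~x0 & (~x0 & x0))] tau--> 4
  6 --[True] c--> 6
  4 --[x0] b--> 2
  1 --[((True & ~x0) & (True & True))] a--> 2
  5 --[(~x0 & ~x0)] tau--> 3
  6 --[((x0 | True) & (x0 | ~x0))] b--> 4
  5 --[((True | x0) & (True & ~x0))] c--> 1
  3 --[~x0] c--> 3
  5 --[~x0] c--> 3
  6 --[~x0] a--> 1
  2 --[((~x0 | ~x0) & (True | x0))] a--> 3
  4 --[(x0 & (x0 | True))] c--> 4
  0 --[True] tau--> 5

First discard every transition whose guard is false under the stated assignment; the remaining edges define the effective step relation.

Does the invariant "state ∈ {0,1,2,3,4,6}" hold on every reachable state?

Answer: INVARIANT VIOLATED at state 5

Analysis:
Inv-set: {0,1,2,3,4,6}
Reachable = {0,5}
  0: ✓
  5: VIOLATES
counterexample path to 5: tau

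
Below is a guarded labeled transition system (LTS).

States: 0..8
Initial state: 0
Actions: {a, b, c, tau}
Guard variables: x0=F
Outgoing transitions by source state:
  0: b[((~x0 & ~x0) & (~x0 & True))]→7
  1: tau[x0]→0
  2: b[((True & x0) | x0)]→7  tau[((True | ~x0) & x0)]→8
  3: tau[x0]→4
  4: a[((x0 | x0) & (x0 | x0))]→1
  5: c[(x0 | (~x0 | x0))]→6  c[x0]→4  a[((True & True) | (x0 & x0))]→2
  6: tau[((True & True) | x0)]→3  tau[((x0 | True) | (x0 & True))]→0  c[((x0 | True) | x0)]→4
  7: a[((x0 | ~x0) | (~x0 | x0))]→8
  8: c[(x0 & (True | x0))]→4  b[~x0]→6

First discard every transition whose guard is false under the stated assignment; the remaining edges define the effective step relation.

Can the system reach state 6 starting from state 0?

After dropping false guards: 8 live edges.
L0 = {0}
L1 = {7}  cumulative {0,7}
L2 = {8}  cumulative {0,7,8}
L3 = {6}  cumulative {0,6,7,8}
L4 = {3,4}  cumulative {0,3,4,6,7,8}
Reach set: {0,3,4,6,7,8}
Path to 6: b·a·b

Answer: REACHABLE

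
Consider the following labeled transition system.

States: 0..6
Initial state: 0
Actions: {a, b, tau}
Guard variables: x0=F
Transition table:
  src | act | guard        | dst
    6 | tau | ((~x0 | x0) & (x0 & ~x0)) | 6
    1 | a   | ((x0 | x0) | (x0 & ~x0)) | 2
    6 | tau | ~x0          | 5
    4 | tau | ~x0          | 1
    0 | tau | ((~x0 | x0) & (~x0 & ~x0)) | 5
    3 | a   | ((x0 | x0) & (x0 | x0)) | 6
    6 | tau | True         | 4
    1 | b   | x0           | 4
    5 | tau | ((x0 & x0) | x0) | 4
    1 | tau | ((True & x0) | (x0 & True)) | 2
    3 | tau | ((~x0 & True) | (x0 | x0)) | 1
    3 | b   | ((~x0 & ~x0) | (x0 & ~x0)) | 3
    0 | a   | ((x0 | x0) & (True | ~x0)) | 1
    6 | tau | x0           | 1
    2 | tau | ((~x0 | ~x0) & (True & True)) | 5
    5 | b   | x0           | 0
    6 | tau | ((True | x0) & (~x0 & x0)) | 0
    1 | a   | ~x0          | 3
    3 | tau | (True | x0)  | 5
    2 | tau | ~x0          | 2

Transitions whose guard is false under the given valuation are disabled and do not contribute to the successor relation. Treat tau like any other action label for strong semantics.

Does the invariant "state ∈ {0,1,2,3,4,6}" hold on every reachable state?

Answer: INVARIANT VIOLATED at state 5

Working:
Allowed set {0,1,2,3,4,6}
Reachable = {0,5}
  0: safe
  5: VIOLATES
reach 5 via tau — violates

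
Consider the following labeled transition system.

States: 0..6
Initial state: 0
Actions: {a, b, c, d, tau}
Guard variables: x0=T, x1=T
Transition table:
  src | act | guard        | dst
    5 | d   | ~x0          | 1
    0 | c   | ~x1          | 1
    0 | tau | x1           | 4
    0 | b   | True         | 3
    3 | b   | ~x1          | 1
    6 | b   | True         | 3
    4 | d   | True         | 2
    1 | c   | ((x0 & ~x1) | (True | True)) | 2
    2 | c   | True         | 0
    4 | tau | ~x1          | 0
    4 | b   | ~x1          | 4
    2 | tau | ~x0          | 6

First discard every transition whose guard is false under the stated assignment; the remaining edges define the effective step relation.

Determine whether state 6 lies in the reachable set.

Answer: UNREACHABLE

Trace:
After dropping false guards: 6 live edges.
depth 0: {0}
depth 1: {3,4}  cumulative {0,3,4}
depth 2: {2}  cumulative {0,2,3,4}
Reachable = {0,2,3,4}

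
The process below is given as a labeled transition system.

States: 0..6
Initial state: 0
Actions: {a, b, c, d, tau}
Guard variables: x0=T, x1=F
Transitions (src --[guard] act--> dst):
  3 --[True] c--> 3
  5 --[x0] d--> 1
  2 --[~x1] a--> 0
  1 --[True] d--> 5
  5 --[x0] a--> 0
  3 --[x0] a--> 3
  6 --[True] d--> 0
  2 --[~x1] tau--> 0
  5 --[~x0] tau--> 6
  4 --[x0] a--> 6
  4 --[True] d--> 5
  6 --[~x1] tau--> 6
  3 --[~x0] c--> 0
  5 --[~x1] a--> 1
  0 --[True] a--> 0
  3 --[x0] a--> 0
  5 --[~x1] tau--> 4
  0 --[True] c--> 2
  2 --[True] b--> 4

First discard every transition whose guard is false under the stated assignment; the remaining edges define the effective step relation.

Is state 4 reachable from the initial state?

Answer: REACHABLE

Trace:
17 transition(s) survive guard evaluation.
depth 0: {0}
depth 1: {2}  cumulative {0,2}
depth 2: {4}  cumulative {0,2,4}
depth 3: {5,6}  cumulative {0,2,4,5,6}
depth 4: {1}  cumulative {0,1,2,4,5,6}
Reachable = {0,1,2,4,5,6}
trace reaching 4: c·b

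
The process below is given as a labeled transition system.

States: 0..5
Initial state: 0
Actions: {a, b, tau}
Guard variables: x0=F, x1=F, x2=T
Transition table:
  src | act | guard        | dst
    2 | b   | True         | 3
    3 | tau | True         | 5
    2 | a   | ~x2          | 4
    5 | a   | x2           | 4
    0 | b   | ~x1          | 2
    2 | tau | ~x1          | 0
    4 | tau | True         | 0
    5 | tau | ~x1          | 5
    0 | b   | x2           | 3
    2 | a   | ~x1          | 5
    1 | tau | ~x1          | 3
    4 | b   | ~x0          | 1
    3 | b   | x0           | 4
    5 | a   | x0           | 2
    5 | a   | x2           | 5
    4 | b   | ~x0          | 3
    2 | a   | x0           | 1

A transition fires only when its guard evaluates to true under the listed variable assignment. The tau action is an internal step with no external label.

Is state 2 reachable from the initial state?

After dropping false guards: 13 live edges.
Layer 0: {0}
Layer 1: {2,3}  now seen {0,2,3}
Layer 2: {5}  now seen {0,2,3,5}
Layer 3: {4}  now seen {0,2,3,4,5}
Layer 4: {1}  now seen {0,1,2,3,4,5}
Reach set: {0,1,2,3,4,5}
witness 2: b

Answer: REACHABLE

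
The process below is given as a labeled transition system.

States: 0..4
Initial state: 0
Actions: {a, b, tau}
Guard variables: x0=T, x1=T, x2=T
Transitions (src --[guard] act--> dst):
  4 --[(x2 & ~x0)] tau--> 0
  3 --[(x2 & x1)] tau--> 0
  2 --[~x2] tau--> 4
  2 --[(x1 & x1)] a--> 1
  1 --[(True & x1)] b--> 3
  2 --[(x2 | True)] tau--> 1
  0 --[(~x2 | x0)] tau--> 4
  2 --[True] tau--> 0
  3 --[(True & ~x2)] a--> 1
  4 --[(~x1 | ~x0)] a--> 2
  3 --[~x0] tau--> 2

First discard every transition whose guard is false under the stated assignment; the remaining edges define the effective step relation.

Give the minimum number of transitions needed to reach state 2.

Answer: UNREACHABLE

Working:
Breadth-first toward 2:
  depth 0: {0}
  depth 1: {4}
2 never appears.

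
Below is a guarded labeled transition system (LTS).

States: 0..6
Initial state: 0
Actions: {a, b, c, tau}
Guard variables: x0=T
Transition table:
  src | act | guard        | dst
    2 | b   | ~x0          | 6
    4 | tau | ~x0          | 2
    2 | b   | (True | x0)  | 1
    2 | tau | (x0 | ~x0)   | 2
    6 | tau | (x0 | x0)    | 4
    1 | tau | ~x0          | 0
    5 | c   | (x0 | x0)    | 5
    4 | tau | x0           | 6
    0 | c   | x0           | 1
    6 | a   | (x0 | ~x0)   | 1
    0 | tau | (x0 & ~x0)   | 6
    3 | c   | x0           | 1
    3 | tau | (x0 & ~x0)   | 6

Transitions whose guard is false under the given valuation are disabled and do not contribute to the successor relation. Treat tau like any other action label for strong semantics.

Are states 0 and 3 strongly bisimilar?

Answer: BISIMILAR

Working:
Bisimulation quotient by refinement:
  round 0: {{0,1,2,3,4,5,6}}
  round 1: {{0,3,5},{1},{2},{4},{6}}
  round 2: {{0,3},{1},{2},{4},{5},{6}}
6 equivalence class(es) (converged in 3)
[0]={0,3}  [3]={0,3}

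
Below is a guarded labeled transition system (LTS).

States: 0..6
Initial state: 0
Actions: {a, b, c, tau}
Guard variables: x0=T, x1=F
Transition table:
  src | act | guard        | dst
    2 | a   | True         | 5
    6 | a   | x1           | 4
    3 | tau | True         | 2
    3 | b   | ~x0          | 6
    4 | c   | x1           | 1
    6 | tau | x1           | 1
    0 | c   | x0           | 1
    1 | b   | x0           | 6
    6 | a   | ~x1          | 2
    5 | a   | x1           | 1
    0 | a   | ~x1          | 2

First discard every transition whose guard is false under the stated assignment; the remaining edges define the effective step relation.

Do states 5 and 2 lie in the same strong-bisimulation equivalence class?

Bisimulation quotient by refinement:
  P[0] = {{0,1,2,3,4,5,6}}
  P[1] = {{0},{1},{2,6},{3},{4,5}}
  P[2] = {{0},{1},{2},{3},{4,5},{6}}
6 equivalence class(es) (converged in 3)
[5]={4,5}  [2]={2}

Answer: NOT BISIMILAR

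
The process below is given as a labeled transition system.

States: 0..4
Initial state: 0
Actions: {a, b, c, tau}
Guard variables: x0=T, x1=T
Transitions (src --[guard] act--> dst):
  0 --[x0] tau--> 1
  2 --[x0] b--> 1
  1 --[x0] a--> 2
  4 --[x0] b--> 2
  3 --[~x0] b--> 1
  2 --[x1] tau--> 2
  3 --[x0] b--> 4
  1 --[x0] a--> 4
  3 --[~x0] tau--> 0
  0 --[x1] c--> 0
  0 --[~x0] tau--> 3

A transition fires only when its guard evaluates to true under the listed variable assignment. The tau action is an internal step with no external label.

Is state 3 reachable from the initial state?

Answer: UNREACHABLE

Trace:
8 transition(s) survive guard evaluation.
Layer 0: {0}
Layer 1: {1}  total {0,1}
Layer 2: {2,4}  total {0,1,2,4}
Reachable = {0,1,2,4}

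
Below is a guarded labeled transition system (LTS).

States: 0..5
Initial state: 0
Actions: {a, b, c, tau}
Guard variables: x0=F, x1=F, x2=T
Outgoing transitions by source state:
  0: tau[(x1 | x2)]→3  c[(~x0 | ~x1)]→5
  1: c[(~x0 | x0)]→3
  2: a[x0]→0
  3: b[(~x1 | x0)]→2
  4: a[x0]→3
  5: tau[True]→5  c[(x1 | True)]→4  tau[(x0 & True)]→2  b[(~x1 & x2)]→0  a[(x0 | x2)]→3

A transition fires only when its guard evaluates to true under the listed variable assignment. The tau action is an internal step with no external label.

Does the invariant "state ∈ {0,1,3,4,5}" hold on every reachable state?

Allowed set {0,1,3,4,5}
Reachable = {0,2,3,4,5}
  0: ✓
  2: outside
  3: ✓
  4: ✓
  5: ✓
counterexample path to 2: tau·b

Answer: INVARIANT VIOLATED at state 2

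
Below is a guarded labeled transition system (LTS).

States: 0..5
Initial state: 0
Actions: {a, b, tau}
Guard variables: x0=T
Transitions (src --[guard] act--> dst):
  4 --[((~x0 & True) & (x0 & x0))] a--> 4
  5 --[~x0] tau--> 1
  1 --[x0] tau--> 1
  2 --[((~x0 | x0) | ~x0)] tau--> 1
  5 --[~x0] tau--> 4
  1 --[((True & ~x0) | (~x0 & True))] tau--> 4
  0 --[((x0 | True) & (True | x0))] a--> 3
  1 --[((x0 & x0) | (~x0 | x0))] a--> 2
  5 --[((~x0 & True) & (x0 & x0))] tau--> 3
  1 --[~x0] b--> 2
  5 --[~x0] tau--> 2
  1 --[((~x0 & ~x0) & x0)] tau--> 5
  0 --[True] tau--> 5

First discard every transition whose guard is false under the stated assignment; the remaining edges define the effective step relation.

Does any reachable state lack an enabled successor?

Answer: DEADLOCK at state 3

Working:
Reachable = {0,3,5}
  0: a→3  tau→5  [deg 2]
  3: ∅  [no exit]
  5: ∅  [no exit]
trace reaching 3: a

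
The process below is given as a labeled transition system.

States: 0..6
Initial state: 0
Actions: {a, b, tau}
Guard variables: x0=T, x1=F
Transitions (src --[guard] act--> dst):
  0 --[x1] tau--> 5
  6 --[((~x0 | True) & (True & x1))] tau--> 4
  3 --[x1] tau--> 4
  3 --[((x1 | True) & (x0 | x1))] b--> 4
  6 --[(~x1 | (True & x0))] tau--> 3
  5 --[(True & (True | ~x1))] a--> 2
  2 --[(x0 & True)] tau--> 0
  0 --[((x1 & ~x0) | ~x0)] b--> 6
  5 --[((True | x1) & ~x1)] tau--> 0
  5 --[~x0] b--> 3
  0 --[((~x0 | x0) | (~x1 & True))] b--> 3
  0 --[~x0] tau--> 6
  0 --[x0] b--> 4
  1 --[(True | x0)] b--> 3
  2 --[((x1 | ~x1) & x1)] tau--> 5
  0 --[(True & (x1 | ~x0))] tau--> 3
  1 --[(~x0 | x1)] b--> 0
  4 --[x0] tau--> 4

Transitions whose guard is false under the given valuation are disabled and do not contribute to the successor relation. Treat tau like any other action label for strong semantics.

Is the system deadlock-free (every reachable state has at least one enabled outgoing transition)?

Answer: DEADLOCK-FREE

Working:
R = {0,3,4}
  0: b→3  b→4  [2 exit(s)]
  3: b→4  [1 exit(s)]
  4: tau→4  [1 exit(s)]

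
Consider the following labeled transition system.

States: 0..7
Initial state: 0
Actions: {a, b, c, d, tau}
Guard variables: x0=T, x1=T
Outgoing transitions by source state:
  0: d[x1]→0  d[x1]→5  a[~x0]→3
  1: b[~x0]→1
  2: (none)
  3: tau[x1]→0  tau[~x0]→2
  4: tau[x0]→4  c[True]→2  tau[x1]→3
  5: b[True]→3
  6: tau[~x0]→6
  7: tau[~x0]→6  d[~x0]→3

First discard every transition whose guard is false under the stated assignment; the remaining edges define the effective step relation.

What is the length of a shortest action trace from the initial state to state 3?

Layered search for 3:
  depth 0: {0}
  depth 1: {5}
  depth 2: {3}
3 enters at depth 2; path d·b

Answer: 2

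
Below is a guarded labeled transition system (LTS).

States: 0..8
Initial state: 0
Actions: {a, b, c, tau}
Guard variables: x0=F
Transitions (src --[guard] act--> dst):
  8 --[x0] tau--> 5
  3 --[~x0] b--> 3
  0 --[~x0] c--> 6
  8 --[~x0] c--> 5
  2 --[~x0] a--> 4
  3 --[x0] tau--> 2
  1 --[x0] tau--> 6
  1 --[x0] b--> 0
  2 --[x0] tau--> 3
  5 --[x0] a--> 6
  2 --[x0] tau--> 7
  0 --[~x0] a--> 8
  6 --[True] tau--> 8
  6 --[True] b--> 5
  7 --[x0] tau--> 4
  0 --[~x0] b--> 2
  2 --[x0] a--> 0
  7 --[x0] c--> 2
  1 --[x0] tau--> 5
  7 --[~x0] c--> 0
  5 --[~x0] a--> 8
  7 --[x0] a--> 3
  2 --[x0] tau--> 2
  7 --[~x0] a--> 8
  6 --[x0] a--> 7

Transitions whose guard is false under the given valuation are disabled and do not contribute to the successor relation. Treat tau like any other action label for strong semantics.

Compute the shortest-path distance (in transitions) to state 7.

Breadth-first toward 7:
  depth 0: {0}
  depth 1: {2,6,8}
  depth 2: {4,5}
7 never appears.

Answer: UNREACHABLE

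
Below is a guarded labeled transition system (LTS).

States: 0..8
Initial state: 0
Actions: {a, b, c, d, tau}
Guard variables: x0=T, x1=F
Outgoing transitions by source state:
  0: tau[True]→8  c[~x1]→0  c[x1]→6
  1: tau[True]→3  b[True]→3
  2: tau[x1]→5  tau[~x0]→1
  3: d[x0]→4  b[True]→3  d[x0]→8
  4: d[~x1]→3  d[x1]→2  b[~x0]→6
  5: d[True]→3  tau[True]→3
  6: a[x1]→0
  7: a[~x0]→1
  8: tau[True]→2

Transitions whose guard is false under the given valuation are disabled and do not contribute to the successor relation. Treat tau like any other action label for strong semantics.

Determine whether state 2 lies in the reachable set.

11 transition(s) survive guard evaluation.
depth 0: {0}
depth 1: {8}  cumulative {0,8}
depth 2: {2}  cumulative {0,2,8}
Reach set: {0,2,8}
Path to 2: tau·tau

Answer: REACHABLE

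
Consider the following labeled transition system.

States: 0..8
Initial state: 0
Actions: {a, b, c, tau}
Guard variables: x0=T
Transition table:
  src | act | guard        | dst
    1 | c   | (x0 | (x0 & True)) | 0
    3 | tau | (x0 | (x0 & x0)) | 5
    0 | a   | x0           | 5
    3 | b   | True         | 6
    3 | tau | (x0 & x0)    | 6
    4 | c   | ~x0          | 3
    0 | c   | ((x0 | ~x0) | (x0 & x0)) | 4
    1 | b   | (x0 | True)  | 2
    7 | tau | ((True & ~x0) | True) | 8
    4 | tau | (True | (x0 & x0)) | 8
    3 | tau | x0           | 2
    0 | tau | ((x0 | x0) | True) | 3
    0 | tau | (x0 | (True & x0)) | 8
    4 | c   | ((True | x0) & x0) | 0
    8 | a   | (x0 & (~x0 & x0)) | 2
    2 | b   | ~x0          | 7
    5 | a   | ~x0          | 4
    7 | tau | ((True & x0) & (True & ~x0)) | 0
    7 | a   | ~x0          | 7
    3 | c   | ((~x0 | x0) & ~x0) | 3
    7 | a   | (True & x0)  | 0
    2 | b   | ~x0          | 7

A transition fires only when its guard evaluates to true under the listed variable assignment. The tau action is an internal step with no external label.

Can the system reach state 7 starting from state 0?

After dropping false guards: 14 live edges.
Layer 0: {0}
Layer 1: {3,4,5,8}  cumulative {0,3,4,5,8}
Layer 2: {2,6}  cumulative {0,2,3,4,5,6,8}
R = {0,2,3,4,5,6,8}

Answer: UNREACHABLE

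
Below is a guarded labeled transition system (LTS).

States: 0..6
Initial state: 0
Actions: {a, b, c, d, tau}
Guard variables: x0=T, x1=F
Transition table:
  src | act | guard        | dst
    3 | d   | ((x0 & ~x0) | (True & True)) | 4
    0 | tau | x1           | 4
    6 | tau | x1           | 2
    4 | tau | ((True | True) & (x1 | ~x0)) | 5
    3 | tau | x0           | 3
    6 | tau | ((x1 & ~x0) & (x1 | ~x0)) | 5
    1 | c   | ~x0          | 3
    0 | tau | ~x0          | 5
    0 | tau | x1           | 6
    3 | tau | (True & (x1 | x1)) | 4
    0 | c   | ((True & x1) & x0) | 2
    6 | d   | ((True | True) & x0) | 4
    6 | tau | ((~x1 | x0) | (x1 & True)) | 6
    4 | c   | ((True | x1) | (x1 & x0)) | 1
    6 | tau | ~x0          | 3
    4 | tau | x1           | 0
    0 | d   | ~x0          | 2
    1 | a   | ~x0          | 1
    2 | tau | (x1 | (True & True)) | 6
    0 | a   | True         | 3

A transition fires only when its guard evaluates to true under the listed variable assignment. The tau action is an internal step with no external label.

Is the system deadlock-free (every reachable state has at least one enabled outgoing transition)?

Answer: DEADLOCK at state 1

Trace:
Reach set: {0,1,3,4}
  0: a→3  [deg 1]
  1: ∅  [STUCK]
  3: d→4  tau→3  [deg 2]
  4: c→1  [deg 1]
trace reaching 1: a·d·c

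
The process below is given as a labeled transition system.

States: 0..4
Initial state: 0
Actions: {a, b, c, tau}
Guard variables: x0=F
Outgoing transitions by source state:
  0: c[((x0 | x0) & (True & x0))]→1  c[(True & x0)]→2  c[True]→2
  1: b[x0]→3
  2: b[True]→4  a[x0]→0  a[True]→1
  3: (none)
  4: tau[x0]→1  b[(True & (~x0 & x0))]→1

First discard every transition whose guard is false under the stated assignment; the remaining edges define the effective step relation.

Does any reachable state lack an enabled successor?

Answer: DEADLOCK at state 1

Trace:
Reach set: {0,1,2,4}
  0: c→2  [1 out]
  1: ∅  [STUCK]
  2: a→1  b→4  [2 out]
  4: ∅  [STUCK]
trace reaching 1: c·a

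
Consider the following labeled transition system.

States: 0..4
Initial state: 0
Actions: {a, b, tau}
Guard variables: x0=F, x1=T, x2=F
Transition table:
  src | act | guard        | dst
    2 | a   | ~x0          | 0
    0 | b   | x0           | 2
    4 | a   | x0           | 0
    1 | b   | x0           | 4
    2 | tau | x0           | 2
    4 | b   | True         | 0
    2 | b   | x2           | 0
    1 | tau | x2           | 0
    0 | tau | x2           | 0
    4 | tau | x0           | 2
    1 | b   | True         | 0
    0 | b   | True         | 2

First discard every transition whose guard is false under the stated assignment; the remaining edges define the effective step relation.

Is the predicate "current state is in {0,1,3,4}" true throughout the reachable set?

Answer: INVARIANT VIOLATED at state 2

Working:
Inv-set: {0,1,3,4}
R = {0,2}
  0: ✓
  2: VIOLATES
counterexample path to 2: b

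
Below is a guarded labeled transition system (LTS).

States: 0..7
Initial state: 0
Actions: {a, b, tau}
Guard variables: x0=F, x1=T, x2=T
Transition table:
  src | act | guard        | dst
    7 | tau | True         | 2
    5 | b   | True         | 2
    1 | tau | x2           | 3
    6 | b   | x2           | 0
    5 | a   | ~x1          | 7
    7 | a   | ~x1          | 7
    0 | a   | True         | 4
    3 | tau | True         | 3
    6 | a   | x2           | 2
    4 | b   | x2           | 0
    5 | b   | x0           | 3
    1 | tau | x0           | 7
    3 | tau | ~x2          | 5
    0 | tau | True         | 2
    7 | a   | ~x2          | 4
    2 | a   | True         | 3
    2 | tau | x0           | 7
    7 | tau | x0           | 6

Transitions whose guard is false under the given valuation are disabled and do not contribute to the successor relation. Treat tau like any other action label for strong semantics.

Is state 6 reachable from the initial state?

After dropping false guards: 10 live edges.
Layer 0: {0}
Layer 1: {2,4}  total {0,2,4}
Layer 2: {3}  total {0,2,3,4}
Reach set: {0,2,3,4}

Answer: UNREACHABLE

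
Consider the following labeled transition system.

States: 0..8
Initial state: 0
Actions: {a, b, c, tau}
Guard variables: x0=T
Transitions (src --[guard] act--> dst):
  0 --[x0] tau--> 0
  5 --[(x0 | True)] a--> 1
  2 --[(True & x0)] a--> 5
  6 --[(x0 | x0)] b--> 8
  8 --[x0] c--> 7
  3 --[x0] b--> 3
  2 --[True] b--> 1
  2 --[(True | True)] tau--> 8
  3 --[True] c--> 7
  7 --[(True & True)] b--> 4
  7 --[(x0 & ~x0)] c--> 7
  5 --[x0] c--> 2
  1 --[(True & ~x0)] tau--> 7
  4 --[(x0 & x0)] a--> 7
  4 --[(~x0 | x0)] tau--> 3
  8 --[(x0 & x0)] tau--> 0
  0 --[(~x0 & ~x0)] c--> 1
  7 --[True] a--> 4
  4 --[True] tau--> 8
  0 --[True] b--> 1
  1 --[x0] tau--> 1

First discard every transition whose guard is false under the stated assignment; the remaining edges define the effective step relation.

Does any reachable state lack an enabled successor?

Answer: DEADLOCK-FREE

Working:
Reachable = {0,1}
  0: b→1  tau→0  [2 exit(s)]
  1: tau→1  [1 exit(s)]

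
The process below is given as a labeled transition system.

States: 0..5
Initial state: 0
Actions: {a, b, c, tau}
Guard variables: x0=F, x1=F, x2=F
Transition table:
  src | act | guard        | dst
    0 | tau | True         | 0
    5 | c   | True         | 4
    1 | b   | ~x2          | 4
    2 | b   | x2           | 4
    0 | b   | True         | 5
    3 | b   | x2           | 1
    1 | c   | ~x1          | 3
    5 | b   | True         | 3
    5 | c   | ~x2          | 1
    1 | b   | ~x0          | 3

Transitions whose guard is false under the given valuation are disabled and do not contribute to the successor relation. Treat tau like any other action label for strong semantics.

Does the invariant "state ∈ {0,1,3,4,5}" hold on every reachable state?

Safe = {0,1,3,4,5}
R = {0,1,3,4,5}
  0: ✓
  1: ✓
  3: ✓
  4: ✓
  5: ✓

Answer: INVARIANT HOLDS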